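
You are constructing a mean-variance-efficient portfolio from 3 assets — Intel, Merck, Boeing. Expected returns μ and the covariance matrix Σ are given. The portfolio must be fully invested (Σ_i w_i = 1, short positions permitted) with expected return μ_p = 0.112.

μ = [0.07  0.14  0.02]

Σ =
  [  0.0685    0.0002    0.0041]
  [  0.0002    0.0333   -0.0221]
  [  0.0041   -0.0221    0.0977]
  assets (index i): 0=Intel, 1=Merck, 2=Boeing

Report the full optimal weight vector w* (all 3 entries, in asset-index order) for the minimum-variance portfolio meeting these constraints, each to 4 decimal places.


x=Σ⁻¹μ = [0.9285  5.0697  1.3125]
y=Σ⁻¹𝟙 = [13.3150  42.7969  19.3574]
a=μᵀx=0.801006  b=𝟙ᵀx=7.310758  c=𝟙ᵀy=75.469257  D=ac−b²=7.004142
λ₁=(c·0.112−b)/D = (75.469257·0.112−7.310758)/7.004142 = 0.163018
λ₂=(a−b·0.112)/D = (0.801006−7.310758·0.112)/7.004142 = -0.002541
w* = 0.163018·x + -0.002541·y:
  w_0 = 0.163018·0.9285 + -0.002541·13.3150 = 0.1175  (Intel)
  w_1 = 0.163018·5.0697 + -0.002541·42.7969 = 0.7177  (Merck)
  w_2 = 0.163018·1.3125 + -0.002541·19.3574 = 0.1648  (Boeing)
Σw_i=1.0000  μᵀw=0.1120
σ²=wᵀΣw=λ₁·μ_p+λ₂ = 0.163018·0.112 + -0.002541 = 0.015717 ≈ 0.0157

0.1175  0.7177  0.1648


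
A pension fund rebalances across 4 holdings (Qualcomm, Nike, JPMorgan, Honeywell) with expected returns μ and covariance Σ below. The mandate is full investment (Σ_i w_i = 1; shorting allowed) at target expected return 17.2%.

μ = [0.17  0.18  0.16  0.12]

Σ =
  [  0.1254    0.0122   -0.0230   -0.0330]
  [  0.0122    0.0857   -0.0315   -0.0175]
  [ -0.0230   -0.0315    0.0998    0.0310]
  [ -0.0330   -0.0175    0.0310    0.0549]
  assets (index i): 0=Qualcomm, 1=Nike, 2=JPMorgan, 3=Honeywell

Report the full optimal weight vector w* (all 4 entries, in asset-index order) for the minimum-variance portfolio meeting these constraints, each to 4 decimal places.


0.2068  0.4436  0.3761  -0.0265

u=Σ⁻¹μ = [2.3288  3.2406  2.0957  3.4352]
v=Σ⁻¹𝟙 = [15.3226  19.1414  11.1312  27.2415]
a=μᵀu=1.726734  b=𝟙ᵀu=11.100271  c=𝟙ᵀv=72.836711  D=ac−b²=2.553614
λ₁=(c·0.172−b)/D = (72.836711·0.172−11.100271)/2.553614 = 0.559068
λ₂=(a−b·0.172)/D = (1.726734−11.100271·0.172)/2.553614 = -0.071472
w* = 0.559068·u + -0.071472·v:
  w_0 = 0.559068·2.3288 + -0.071472·15.3226 = 0.2068  (Qualcomm)
  w_1 = 0.559068·3.2406 + -0.071472·19.1414 = 0.4436  (Nike)
  w_2 = 0.559068·2.0957 + -0.071472·11.1312 = 0.3761  (JPMorgan)
  w_3 = 0.559068·3.4352 + -0.071472·27.2415 = -0.0265  (Honeywell)
Σw_i=1.0000  μᵀw=0.1720
σ²=wᵀΣw=λ₁·μ_p+λ₂ = 0.559068·0.172 + -0.071472 = 0.024687 ≈ 0.0247


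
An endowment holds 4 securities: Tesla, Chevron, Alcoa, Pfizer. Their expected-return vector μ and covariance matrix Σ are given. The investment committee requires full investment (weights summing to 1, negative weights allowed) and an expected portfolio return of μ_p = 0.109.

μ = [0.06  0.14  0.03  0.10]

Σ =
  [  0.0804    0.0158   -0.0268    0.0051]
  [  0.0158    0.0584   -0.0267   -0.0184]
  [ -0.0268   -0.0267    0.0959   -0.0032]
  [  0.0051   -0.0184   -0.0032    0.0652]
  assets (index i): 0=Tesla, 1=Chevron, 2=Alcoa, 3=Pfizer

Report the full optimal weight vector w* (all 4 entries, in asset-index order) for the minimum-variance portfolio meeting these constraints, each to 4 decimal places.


0.0018  0.5028  0.1577  0.3378

p=Σ⁻¹μ = [0.3412  3.8678  1.5743  2.6758]
q=Σ⁻¹𝟙 = [12.4209  32.3897  23.7397  24.6716]
a=μᵀp=0.876776  b=𝟙ᵀp=8.459161  c=𝟙ᵀq=93.221867  D=ac−b²=10.177327
λ₁=(c·0.109−b)/D = (93.221867·0.109−8.459161)/10.177327 = 0.167237
λ₂=(a−b·0.109)/D = (0.876776−8.459161·0.109)/10.177327 = -0.004448
w* = 0.167237·p + -0.004448·q:
  w_0 = 0.167237·0.3412 + -0.004448·12.4209 = 0.0018  (Tesla)
  w_1 = 0.167237·3.8678 + -0.004448·32.3897 = 0.5028  (Chevron)
  w_2 = 0.167237·1.5743 + -0.004448·23.7397 = 0.1577  (Alcoa)
  w_3 = 0.167237·2.6758 + -0.004448·24.6716 = 0.3378  (Pfizer)
Σw_i=1.0000  μᵀw=0.1090
σ²=wᵀΣw=λ₁·μ_p+λ₂ = 0.167237·0.109 + -0.004448 = 0.013780 ≈ 0.0138


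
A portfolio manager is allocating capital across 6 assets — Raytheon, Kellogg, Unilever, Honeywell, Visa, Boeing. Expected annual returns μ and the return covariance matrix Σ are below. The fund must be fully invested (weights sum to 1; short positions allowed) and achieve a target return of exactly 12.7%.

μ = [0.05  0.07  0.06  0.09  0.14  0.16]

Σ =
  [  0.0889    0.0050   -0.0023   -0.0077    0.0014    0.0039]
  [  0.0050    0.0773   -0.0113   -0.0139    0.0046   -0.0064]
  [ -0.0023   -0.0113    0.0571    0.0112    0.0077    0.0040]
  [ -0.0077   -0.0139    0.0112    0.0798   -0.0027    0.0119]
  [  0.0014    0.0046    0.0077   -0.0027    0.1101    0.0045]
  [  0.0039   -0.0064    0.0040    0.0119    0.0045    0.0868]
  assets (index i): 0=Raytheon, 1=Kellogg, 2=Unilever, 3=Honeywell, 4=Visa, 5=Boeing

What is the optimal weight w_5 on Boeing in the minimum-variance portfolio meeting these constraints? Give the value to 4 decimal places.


0.4022

g=Σ⁻¹μ = [0.5151  1.2597  0.8447  1.0669  1.1112  1.6703]
h=Σ⁻¹𝟙 = [11.3278  17.4407  17.2644  13.0799  6.9412  9.3491]
a=μᵀg=0.683451  b=𝟙ᵀg=6.467903  c=𝟙ᵀh=75.402958  D=ac−b²=9.700430
λ₁=(c·0.127−b)/D = (75.402958·0.127−6.467903)/9.700430 = 0.320426
λ₂=(a−b·0.127)/D = (0.683451−6.467903·0.127)/9.700430 = -0.014223
w* = 0.320426·g + -0.014223·h:
  w_0 = 0.320426·0.5151 + -0.014223·11.3278 = 0.0039  (Raytheon)
  w_1 = 0.320426·1.2597 + -0.014223·17.4407 = 0.1556  (Kellogg)
  w_2 = 0.320426·0.8447 + -0.014223·17.2644 = 0.0251  (Unilever)
  w_3 = 0.320426·1.0669 + -0.014223·13.0799 = 0.1558  (Honeywell)
  w_4 = 0.320426·1.1112 + -0.014223·6.9412 = 0.2573  (Visa)
  w_5 = 0.320426·1.6703 + -0.014223·9.3491 = 0.4022  (Boeing)
Σw_i=1.0000  μᵀw=0.1270
σ²=wᵀΣw=λ₁·μ_p+λ₂ = 0.320426·0.127 + -0.014223 = 0.026471 ≈ 0.0265


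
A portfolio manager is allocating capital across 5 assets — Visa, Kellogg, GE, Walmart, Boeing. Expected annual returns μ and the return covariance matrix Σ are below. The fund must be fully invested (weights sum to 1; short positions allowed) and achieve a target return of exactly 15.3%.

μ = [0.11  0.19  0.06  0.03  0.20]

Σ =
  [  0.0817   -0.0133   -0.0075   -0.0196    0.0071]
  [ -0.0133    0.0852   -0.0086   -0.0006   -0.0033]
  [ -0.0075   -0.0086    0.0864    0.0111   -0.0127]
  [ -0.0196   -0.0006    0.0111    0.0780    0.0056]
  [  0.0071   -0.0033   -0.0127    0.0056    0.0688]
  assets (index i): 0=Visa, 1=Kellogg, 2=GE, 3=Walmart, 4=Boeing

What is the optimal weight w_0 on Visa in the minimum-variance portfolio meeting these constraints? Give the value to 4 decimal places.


p=Σ⁻¹μ = [1.7682  2.7836  1.5291  0.4097  3.1069]
q=Σ⁻¹𝟙 = [18.5141  16.8495  15.2304  14.3526  15.0757]
a=μᵀp=1.448811  b=𝟙ᵀp=9.597496  c=𝟙ᵀq=80.022323  D=ac−b²=23.825292
λ₁=(c·0.153−b)/D = (80.022323·0.153−9.597496)/23.825292 = 0.111055
λ₂=(a−b·0.153)/D = (1.448811−9.597496·0.153)/23.825292 = -0.000823
w* = 0.111055·p + -0.000823·q:
  w_0 = 0.111055·1.7682 + -0.000823·18.5141 = 0.1811  (Visa)
  w_1 = 0.111055·2.7836 + -0.000823·16.8495 = 0.2953  (Kellogg)
  w_2 = 0.111055·1.5291 + -0.000823·15.2304 = 0.1573  (GE)
  w_3 = 0.111055·0.4097 + -0.000823·14.3526 = 0.0337  (Walmart)
  w_4 = 0.111055·3.1069 + -0.000823·15.0757 = 0.3326  (Boeing)
Σw_i=1.0000  μᵀw=0.1530
σ²=wᵀΣw=λ₁·μ_p+λ₂ = 0.111055·0.153 + -0.000823 = 0.016169 ≈ 0.0162

0.1811


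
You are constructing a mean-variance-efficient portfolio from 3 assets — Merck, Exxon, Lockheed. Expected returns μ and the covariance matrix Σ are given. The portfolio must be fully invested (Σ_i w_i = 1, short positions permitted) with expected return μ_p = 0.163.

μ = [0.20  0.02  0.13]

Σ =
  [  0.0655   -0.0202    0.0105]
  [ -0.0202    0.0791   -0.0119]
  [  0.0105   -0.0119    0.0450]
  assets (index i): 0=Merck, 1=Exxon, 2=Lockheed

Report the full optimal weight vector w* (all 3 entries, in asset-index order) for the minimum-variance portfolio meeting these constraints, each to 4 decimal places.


0.5845  0.0719  0.3436

u=Σ⁻¹μ = [3.0844  1.4235  2.5456]
v=Σ⁻¹𝟙 = [17.8945  20.7526  23.5348]
a=μᵀu=0.976273  b=𝟙ᵀu=7.053465  c=𝟙ᵀv=62.181848  D=ac−b²=10.955067
λ₁=(c·0.163−b)/D = (62.181848·0.163−7.053465)/10.955067 = 0.281347
λ₂=(a−b·0.163)/D = (0.976273−7.053465·0.163)/10.955067 = -0.015832
w* = 0.281347·u + -0.015832·v:
  w_0 = 0.281347·3.0844 + -0.015832·17.8945 = 0.5845  (Merck)
  w_1 = 0.281347·1.4235 + -0.015832·20.7526 = 0.0719  (Exxon)
  w_2 = 0.281347·2.5456 + -0.015832·23.5348 = 0.3436  (Lockheed)
Σw_i=1.0000  μᵀw=0.1630
σ²=wᵀΣw=λ₁·μ_p+λ₂ = 0.281347·0.163 + -0.015832 = 0.030027 ≈ 0.0300


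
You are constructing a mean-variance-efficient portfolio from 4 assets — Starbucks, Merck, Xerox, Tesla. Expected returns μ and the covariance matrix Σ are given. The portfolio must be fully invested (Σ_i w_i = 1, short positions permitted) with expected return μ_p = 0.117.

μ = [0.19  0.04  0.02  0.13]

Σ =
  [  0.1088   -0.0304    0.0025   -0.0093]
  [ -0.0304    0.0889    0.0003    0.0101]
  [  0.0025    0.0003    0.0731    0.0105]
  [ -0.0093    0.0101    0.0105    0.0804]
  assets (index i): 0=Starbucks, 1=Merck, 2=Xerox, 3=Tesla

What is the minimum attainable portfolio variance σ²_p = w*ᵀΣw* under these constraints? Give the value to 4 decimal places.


g=Σ⁻¹μ = [2.1753  0.9951  -0.0564  1.7509]
h=Σ⁻¹𝟙 = [13.9648  14.7712  11.6074  10.6817]
a=μᵀg=0.679603  b=𝟙ᵀg=4.864917  c=𝟙ᵀh=51.025024  D=ac−b²=11.009332
λ₁=(c·0.117−b)/D = (51.025024·0.117−4.864917)/11.009332 = 0.100370
λ₂=(a−b·0.117)/D = (0.679603−4.864917·0.117)/11.009332 = 0.010029
w* = 0.100370·g + 0.010029·h:
  w_0 = 0.100370·2.1753 + 0.010029·13.9648 = 0.3584  (Starbucks)
  w_1 = 0.100370·0.9951 + 0.010029·14.7712 = 0.2480  (Merck)
  w_2 = 0.100370·-0.0564 + 0.010029·11.6074 = 0.1107  (Xerox)
  w_3 = 0.100370·1.7509 + 0.010029·10.6817 = 0.2829  (Tesla)
Σw_i=1.0000  μᵀw=0.1170
σ²=wᵀΣw=λ₁·μ_p+λ₂ = 0.100370·0.117 + 0.010029 = 0.021772 ≈ 0.0218

0.0218


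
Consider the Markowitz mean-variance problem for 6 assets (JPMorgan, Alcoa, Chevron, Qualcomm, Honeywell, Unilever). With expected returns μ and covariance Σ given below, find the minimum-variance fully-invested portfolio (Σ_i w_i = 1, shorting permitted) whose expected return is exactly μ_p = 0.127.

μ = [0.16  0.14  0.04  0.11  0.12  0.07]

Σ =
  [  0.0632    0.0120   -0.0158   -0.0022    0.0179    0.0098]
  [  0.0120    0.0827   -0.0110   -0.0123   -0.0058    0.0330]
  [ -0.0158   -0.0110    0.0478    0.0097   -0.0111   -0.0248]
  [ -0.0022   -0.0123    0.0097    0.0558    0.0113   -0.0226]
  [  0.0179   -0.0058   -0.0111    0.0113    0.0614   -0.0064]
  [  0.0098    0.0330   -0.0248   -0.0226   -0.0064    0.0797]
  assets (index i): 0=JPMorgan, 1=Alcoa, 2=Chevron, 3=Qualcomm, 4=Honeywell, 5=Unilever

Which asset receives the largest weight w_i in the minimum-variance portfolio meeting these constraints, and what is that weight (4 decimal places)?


p=Σ⁻¹μ = [2.2708  1.5468  2.6918  2.2269  1.6782  1.5624]
q=Σ⁻¹𝟙 = [15.7880  8.8763  42.8874  20.2859  19.4178  27.5873]
a=μᵀp=1.243268  b=𝟙ᵀp=11.976948  c=𝟙ᵀq=134.842648  D=ac−b²=24.198330
λ₁=(c·0.127−b)/D = (134.842648·0.127−11.976948)/24.198330 = 0.212745
λ₂=(a−b·0.127)/D = (1.243268−11.976948·0.127)/24.198330 = -0.011480
w* = 0.212745·p + -0.011480·q:
  w_0 = 0.212745·2.2708 + -0.011480·15.7880 = 0.3019  (JPMorgan)
  w_1 = 0.212745·1.5468 + -0.011480·8.8763 = 0.2272  (Alcoa)
  w_2 = 0.212745·2.6918 + -0.011480·42.8874 = 0.0803  (Chevron)
  w_3 = 0.212745·2.2269 + -0.011480·20.2859 = 0.2409  (Qualcomm)
  w_4 = 0.212745·1.6782 + -0.011480·19.4178 = 0.1341  (Honeywell)
  w_5 = 0.212745·1.5624 + -0.011480·27.5873 = 0.0157  (Unilever)
Σw_i=1.0000  μᵀw=0.1270
σ²=wᵀΣw=λ₁·μ_p+λ₂ = 0.212745·0.127 + -0.011480 = 0.015538 ≈ 0.0155

JPMorgan (0.3019)


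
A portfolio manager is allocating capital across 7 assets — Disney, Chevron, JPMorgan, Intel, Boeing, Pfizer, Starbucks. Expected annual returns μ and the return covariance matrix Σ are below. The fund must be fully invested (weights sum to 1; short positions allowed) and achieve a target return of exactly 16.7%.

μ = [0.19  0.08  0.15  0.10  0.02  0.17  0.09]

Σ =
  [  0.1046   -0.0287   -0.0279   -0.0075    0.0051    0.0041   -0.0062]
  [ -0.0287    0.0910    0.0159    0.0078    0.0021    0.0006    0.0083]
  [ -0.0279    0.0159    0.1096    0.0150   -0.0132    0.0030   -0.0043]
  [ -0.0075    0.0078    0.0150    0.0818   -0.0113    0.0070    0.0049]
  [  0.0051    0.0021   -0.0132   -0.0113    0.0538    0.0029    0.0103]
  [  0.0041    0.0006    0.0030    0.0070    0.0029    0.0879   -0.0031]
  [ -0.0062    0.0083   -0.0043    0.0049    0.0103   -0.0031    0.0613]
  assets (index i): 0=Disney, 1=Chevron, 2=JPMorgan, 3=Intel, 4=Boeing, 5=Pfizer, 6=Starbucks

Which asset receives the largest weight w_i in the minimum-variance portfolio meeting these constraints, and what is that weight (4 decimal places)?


Disney (0.3521)

g=Σ⁻¹μ = [2.7026  1.1709  1.8274  0.8127  0.2729  1.7234  1.6875]
h=Σ⁻¹𝟙 = [16.3663  11.2134  12.6854  11.3571  18.9849  9.0561  13.7003]
a=μᵀg=1.412854  b=𝟙ᵀg=10.197424  c=𝟙ᵀh=93.363333  D=ac−b²=27.921270
λ₁=(c·0.167−b)/D = (93.363333·0.167−10.197424)/27.921270 = 0.193195
λ₂=(a−b·0.167)/D = (1.412854−10.197424·0.167)/27.921270 = -0.010391
w* = 0.193195·g + -0.010391·h:
  w_0 = 0.193195·2.7026 + -0.010391·16.3663 = 0.3521  (Disney)
  w_1 = 0.193195·1.1709 + -0.010391·11.2134 = 0.1097  (Chevron)
  w_2 = 0.193195·1.8274 + -0.010391·12.6854 = 0.2212  (JPMorgan)
  w_3 = 0.193195·0.8127 + -0.010391·11.3571 = 0.0390  (Intel)
  w_4 = 0.193195·0.2729 + -0.010391·18.9849 = -0.1445  (Boeing)
  w_5 = 0.193195·1.7234 + -0.010391·9.0561 = 0.2389  (Pfizer)
  w_6 = 0.193195·1.6875 + -0.010391·13.7003 = 0.1837  (Starbucks)
Σw_i=1.0000  μᵀw=0.1670
σ²=wᵀΣw=λ₁·μ_p+λ₂ = 0.193195·0.167 + -0.010391 = 0.021873 ≈ 0.0219


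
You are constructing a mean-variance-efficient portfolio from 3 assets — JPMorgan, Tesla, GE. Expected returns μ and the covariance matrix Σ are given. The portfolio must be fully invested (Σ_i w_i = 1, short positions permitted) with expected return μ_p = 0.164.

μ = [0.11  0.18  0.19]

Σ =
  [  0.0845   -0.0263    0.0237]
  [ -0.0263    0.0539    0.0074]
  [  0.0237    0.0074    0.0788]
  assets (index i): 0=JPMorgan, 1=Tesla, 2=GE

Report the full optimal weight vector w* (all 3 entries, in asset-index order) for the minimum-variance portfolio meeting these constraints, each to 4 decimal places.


x=Σ⁻¹μ = [2.2519  4.2551  1.3343]
y=Σ⁻¹𝟙 = [19.0894  27.2649  4.3886]
a=μᵀx=1.267150  b=𝟙ᵀx=7.841344  c=𝟙ᵀy=50.742880  D=ac−b²=2.812161
λ₁=(c·0.164−b)/D = (50.742880·0.164−7.841344)/2.812161 = 0.170861
λ₂=(a−b·0.164)/D = (1.267150−7.841344·0.164)/2.812161 = -0.006696
w* = 0.170861·x + -0.006696·y:
  w_0 = 0.170861·2.2519 + -0.006696·19.0894 = 0.2569  (JPMorgan)
  w_1 = 0.170861·4.2551 + -0.006696·27.2649 = 0.5445  (Tesla)
  w_2 = 0.170861·1.3343 + -0.006696·4.3886 = 0.1986  (GE)
Σw_i=1.0000  μᵀw=0.1640
σ²=wᵀΣw=λ₁·μ_p+λ₂ = 0.170861·0.164 + -0.006696 = 0.021325 ≈ 0.0213

0.2569  0.5445  0.1986


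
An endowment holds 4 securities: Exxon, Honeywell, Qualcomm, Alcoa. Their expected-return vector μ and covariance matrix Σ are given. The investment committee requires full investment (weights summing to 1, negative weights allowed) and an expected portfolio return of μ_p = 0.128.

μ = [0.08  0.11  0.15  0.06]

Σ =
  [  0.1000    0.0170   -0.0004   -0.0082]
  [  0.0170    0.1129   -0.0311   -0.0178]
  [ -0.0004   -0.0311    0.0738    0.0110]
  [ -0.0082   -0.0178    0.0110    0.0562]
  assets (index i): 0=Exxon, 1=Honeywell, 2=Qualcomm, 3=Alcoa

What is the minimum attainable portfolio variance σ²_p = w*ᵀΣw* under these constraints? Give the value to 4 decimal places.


g=Σ⁻¹μ = [0.6050  1.7937  2.6109  1.2130]
h=Σ⁻¹𝟙 = [9.1410  15.4301  17.0192  20.6833]
a=μᵀg=0.710109  b=𝟙ᵀg=6.222474  c=𝟙ᵀh=62.273635  D=ac−b²=5.501908
λ₁=(c·0.128−b)/D = (62.273635·0.128−6.222474)/5.501908 = 0.317808
λ₂=(a−b·0.128)/D = (0.710109−6.222474·0.128)/5.501908 = -0.015698
w* = 0.317808·g + -0.015698·h:
  w_0 = 0.317808·0.6050 + -0.015698·9.1410 = 0.0488  (Exxon)
  w_1 = 0.317808·1.7937 + -0.015698·15.4301 = 0.3278  (Honeywell)
  w_2 = 0.317808·2.6109 + -0.015698·17.0192 = 0.5626  (Qualcomm)
  w_3 = 0.317808·1.2130 + -0.015698·20.6833 = 0.0608  (Alcoa)
Σw_i=1.0000  μᵀw=0.1280
σ²=wᵀΣw=λ₁·μ_p+λ₂ = 0.317808·0.128 + -0.015698 = 0.024982 ≈ 0.0250

0.0250


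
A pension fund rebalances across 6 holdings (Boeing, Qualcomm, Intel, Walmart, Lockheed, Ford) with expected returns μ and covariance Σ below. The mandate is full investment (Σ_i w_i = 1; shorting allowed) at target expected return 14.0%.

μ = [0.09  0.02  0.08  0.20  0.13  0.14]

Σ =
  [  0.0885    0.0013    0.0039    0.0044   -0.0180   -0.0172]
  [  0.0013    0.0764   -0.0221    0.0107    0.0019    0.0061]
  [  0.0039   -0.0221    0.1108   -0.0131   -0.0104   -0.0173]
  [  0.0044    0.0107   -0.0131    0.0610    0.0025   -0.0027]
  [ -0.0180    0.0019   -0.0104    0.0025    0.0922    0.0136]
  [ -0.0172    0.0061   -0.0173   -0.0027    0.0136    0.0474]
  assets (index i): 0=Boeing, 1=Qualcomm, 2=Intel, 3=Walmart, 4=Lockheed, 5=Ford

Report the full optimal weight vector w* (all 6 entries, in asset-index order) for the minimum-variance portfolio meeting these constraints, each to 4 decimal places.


0.1449  -0.0006  0.1473  0.2836  0.1000  0.3248

x=Σ⁻¹μ = [1.8167  -0.1176  1.8374  3.6947  1.2625  4.1468]
y=Σ⁻¹𝟙 = [17.5904  13.0586  18.9271  17.7920  11.1619  30.5184]
a=μᵀx=1.791754  b=𝟙ᵀx=12.640515  c=𝟙ᵀy=109.048489  D=ac−b²=35.605422
λ₁=(c·0.140−b)/D = (109.048489·0.140−12.640515)/35.605422 = 0.073760
λ₂=(a−b·0.140)/D = (1.791754−12.640515·0.140)/35.605422 = 0.000620
w* = 0.073760·x + 0.000620·y:
  w_0 = 0.073760·1.8167 + 0.000620·17.5904 = 0.1449  (Boeing)
  w_1 = 0.073760·-0.1176 + 0.000620·13.0586 = -0.0006  (Qualcomm)
  w_2 = 0.073760·1.8374 + 0.000620·18.9271 = 0.1473  (Intel)
  w_3 = 0.073760·3.6947 + 0.000620·17.7920 = 0.2836  (Walmart)
  w_4 = 0.073760·1.2625 + 0.000620·11.1619 = 0.1000  (Lockheed)
  w_5 = 0.073760·4.1468 + 0.000620·30.5184 = 0.3248  (Ford)
Σw_i=1.0000  μᵀw=0.1400
σ²=wᵀΣw=λ₁·μ_p+λ₂ = 0.073760·0.140 + 0.000620 = 0.010947 ≈ 0.0109


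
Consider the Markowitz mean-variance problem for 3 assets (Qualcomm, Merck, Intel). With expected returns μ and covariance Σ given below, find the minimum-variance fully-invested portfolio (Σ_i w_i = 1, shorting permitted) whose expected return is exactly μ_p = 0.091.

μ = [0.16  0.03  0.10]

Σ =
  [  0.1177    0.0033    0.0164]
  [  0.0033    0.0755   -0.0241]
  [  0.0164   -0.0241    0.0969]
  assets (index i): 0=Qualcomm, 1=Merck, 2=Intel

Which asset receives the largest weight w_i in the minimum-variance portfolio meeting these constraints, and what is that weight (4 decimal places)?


Merck (0.3653)

u=Σ⁻¹μ = [1.2025  0.6618  0.9931]
v=Σ⁻¹𝟙 = [6.1169  17.3161  13.5913]
a=μᵀu=0.311555  b=𝟙ᵀu=2.857321  c=𝟙ᵀv=37.024338  D=ac−b²=3.370824
λ₁=(c·0.091−b)/D = (37.024338·0.091−2.857321)/3.370824 = 0.151860
λ₂=(a−b·0.091)/D = (0.311555−2.857321·0.091)/3.370824 = 0.015290
w* = 0.151860·u + 0.015290·v:
  w_0 = 0.151860·1.2025 + 0.015290·6.1169 = 0.2761  (Qualcomm)
  w_1 = 0.151860·0.6618 + 0.015290·17.3161 = 0.3653  (Merck)
  w_2 = 0.151860·0.9931 + 0.015290·13.5913 = 0.3586  (Intel)
Σw_i=1.0000  μᵀw=0.0910
σ²=wᵀΣw=λ₁·μ_p+λ₂ = 0.151860·0.091 + 0.015290 = 0.029109 ≈ 0.0291


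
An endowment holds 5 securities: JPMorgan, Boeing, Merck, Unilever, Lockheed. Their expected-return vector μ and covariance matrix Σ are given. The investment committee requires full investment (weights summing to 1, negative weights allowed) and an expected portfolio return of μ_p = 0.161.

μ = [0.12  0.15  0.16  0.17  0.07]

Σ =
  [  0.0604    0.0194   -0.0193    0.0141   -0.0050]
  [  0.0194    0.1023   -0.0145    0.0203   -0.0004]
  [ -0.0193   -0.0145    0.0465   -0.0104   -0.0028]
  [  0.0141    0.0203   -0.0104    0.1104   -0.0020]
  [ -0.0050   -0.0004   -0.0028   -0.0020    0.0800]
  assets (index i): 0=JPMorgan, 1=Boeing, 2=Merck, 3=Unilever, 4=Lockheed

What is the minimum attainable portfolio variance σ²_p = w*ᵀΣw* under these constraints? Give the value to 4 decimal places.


0.0188

x=Σ⁻¹μ = [3.0888  1.3879  5.5557  1.4372  1.3054]
y=Σ⁻¹𝟙 = [25.1028  8.7810  37.4023  8.0437  15.6230]
a=μᵀx=1.803445  b=𝟙ᵀx=12.774913  c=𝟙ᵀy=94.952945  D=ac−b²=8.043971
λ₁=(c·0.161−b)/D = (94.952945·0.161−12.774913)/8.043971 = 0.312347
λ₂=(a−b·0.161)/D = (1.803445−12.774913·0.161)/8.043971 = -0.031491
w* = 0.312347·x + -0.031491·y:
  w_0 = 0.312347·3.0888 + -0.031491·25.1028 = 0.1742  (JPMorgan)
  w_1 = 0.312347·1.3879 + -0.031491·8.7810 = 0.1570  (Boeing)
  w_2 = 0.312347·5.5557 + -0.031491·37.4023 = 0.5574  (Merck)
  w_3 = 0.312347·1.4372 + -0.031491·8.0437 = 0.1956  (Unilever)
  w_4 = 0.312347·1.3054 + -0.031491·15.6230 = -0.0843  (Lockheed)
Σw_i=1.0000  μᵀw=0.1610
σ²=wᵀΣw=λ₁·μ_p+λ₂ = 0.312347·0.161 + -0.031491 = 0.018796 ≈ 0.0188


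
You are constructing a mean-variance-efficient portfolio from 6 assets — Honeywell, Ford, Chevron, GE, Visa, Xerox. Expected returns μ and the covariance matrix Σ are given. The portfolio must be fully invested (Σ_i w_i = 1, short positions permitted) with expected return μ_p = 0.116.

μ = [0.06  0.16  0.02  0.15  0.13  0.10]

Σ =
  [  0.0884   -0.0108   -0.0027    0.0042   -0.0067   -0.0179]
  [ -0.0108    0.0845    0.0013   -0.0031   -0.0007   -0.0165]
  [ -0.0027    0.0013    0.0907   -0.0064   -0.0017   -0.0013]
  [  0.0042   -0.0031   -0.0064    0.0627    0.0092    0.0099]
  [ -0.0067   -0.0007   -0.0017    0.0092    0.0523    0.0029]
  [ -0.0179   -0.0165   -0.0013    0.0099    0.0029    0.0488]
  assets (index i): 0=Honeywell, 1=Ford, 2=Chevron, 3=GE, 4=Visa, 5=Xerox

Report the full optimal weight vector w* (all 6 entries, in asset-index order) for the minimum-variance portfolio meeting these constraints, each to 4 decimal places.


0.1510  0.2266  0.0436  0.1265  0.1868  0.2655

g=Σ⁻¹μ = [1.7832  2.8185  0.4361  1.6128  2.3047  3.2037]
h=Σ⁻¹𝟙 = [22.1045  21.4393  12.8321  8.7575  19.2710  33.2687]
a=μᵀg=1.428566  b=𝟙ᵀg=12.158923  c=𝟙ᵀh=117.673067  D=ac−b²=20.264335
λ₁=(c·0.116−b)/D = (117.673067·0.116−12.158923)/20.264335 = 0.073585
λ₂=(a−b·0.116)/D = (1.428566−12.158923·0.116)/20.264335 = 0.000895
w* = 0.073585·g + 0.000895·h:
  w_0 = 0.073585·1.7832 + 0.000895·22.1045 = 0.1510  (Honeywell)
  w_1 = 0.073585·2.8185 + 0.000895·21.4393 = 0.2266  (Ford)
  w_2 = 0.073585·0.4361 + 0.000895·12.8321 = 0.0436  (Chevron)
  w_3 = 0.073585·1.6128 + 0.000895·8.7575 = 0.1265  (GE)
  w_4 = 0.073585·2.3047 + 0.000895·19.2710 = 0.1868  (Visa)
  w_5 = 0.073585·3.2037 + 0.000895·33.2687 = 0.2655  (Xerox)
Σw_i=1.0000  μᵀw=0.1160
σ²=wᵀΣw=λ₁·μ_p+λ₂ = 0.073585·0.116 + 0.000895 = 0.009431 ≈ 0.0094


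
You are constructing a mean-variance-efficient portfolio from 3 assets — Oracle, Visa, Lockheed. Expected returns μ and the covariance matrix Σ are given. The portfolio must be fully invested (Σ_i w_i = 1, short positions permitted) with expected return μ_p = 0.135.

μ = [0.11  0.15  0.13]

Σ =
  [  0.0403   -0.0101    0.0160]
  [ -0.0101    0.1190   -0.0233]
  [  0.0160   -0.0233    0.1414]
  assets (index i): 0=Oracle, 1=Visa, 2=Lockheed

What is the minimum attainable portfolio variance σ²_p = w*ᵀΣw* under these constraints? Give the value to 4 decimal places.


g=Σ⁻¹μ = [2.7996  1.6700  0.8778]
h=Σ⁻¹𝟙 = [25.3207  11.7554  6.1441]
a=μᵀg=0.672560  b=𝟙ᵀg=5.347321  c=𝟙ᵀh=43.220203  D=ac−b²=0.474344
λ₁=(c·0.135−b)/D = (43.220203·0.135−5.347321)/0.474344 = 1.027539
λ₂=(a−b·0.135)/D = (0.672560−5.347321·0.135)/0.474344 = -0.103993
w* = 1.027539·g + -0.103993·h:
  w_0 = 1.027539·2.7996 + -0.103993·25.3207 = 0.2435  (Oracle)
  w_1 = 1.027539·1.6700 + -0.103993·11.7554 = 0.4935  (Visa)
  w_2 = 1.027539·0.8778 + -0.103993·6.1441 = 0.2630  (Lockheed)
Σw_i=1.0000  μᵀw=0.1350
σ²=wᵀΣw=λ₁·μ_p+λ₂ = 1.027539·0.135 + -0.103993 = 0.034725 ≈ 0.0347

0.0347


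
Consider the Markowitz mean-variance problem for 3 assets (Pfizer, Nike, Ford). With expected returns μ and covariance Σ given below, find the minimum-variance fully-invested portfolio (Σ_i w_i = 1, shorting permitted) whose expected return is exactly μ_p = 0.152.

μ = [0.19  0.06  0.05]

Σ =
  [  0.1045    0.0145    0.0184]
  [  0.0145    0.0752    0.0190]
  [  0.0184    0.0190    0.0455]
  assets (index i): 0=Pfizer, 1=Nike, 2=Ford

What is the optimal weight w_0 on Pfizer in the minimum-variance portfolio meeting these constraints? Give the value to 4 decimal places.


0.7161

u=Σ⁻¹μ = [1.7206  0.4072  0.2330]
v=Σ⁻¹𝟙 = [5.5681  8.0942  16.3463]
a=μᵀu=0.363008  b=𝟙ᵀu=2.360898  c=𝟙ᵀv=30.008577  D=ac−b²=5.319500
λ₁=(c·0.152−b)/D = (30.008577·0.152−2.360898)/5.319500 = 0.413649
λ₂=(a−b·0.152)/D = (0.363008−2.360898·0.152)/5.319500 = 0.000780
w* = 0.413649·u + 0.000780·v:
  w_0 = 0.413649·1.7206 + 0.000780·5.5681 = 0.7161  (Pfizer)
  w_1 = 0.413649·0.4072 + 0.000780·8.0942 = 0.1748  (Nike)
  w_2 = 0.413649·0.2330 + 0.000780·16.3463 = 0.1091  (Ford)
Σw_i=1.0000  μᵀw=0.1520
σ²=wᵀΣw=λ₁·μ_p+λ₂ = 0.413649·0.152 + 0.000780 = 0.063655 ≈ 0.0637


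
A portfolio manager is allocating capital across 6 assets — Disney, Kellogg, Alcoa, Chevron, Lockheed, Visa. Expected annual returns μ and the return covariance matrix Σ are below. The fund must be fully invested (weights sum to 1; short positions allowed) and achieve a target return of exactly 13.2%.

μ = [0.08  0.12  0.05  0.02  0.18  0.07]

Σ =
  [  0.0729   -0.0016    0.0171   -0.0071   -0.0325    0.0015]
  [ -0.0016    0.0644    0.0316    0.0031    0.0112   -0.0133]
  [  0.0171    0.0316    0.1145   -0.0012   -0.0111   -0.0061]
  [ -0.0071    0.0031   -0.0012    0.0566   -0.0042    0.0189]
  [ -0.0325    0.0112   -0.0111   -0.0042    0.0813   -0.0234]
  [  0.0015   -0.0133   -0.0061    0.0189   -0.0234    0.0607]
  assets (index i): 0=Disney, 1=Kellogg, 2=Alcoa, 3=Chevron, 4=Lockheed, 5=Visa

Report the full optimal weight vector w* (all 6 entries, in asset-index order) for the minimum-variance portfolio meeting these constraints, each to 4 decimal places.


0.2500  0.1952  -0.0280  -0.1051  0.3993  0.2887

g=Σ⁻¹μ = [2.8206  1.8576  0.0493  -0.1219  3.9677  3.0630]
h=Σ⁻¹𝟙 = [27.0743  12.9750  5.6309  13.8324  30.4932  26.6625]
a=μᵀg=1.377181  b=𝟙ᵀg=11.636283  c=𝟙ᵀh=116.668217  D=ac−b²=25.270221
λ₁=(c·0.132−b)/D = (116.668217·0.132−11.636283)/25.270221 = 0.148947
λ₂=(a−b·0.132)/D = (1.377181−11.636283·0.132)/25.270221 = -0.006284
w* = 0.148947·g + -0.006284·h:
  w_0 = 0.148947·2.8206 + -0.006284·27.0743 = 0.2500  (Disney)
  w_1 = 0.148947·1.8576 + -0.006284·12.9750 = 0.1952  (Kellogg)
  w_2 = 0.148947·0.0493 + -0.006284·5.6309 = -0.0280  (Alcoa)
  w_3 = 0.148947·-0.1219 + -0.006284·13.8324 = -0.1051  (Chevron)
  w_4 = 0.148947·3.9677 + -0.006284·30.4932 = 0.3993  (Lockheed)
  w_5 = 0.148947·3.0630 + -0.006284·26.6625 = 0.2887  (Visa)
Σw_i=1.0000  μᵀw=0.1320
σ²=wᵀΣw=λ₁·μ_p+λ₂ = 0.148947·0.132 + -0.006284 = 0.013377 ≈ 0.0134


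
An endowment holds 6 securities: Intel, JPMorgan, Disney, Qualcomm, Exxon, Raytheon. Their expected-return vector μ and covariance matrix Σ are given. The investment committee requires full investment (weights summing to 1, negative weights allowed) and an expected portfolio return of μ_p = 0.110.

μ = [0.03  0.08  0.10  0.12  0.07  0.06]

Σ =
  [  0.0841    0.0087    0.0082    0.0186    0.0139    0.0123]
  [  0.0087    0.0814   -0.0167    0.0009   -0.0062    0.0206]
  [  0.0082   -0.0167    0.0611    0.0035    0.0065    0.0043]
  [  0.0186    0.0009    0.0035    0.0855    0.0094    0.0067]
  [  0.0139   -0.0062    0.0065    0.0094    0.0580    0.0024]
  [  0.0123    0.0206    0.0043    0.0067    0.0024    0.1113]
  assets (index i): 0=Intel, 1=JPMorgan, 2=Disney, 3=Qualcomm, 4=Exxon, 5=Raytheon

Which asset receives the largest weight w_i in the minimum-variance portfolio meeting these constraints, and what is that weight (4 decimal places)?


Disney (0.4147)

g=Σ⁻¹μ = [-0.4564  1.4490  1.8989  1.2834  1.0442  0.1482]
h=Σ⁻¹𝟙 = [3.7543  15.4832  17.7912  8.0608  14.5219  4.2184]
a=μᵀg=0.528117  b=𝟙ᵀg=5.367334  c=𝟙ᵀh=63.829774  D=ac−b²=4.901315
λ₁=(c·0.110−b)/D = (63.829774·0.110−5.367334)/4.901315 = 0.337448
λ₂=(a−b·0.110)/D = (0.528117−5.367334·0.110)/4.901315 = -0.012709
w* = 0.337448·g + -0.012709·h:
  w_0 = 0.337448·-0.4564 + -0.012709·3.7543 = -0.2017  (Intel)
  w_1 = 0.337448·1.4490 + -0.012709·15.4832 = 0.2922  (JPMorgan)
  w_2 = 0.337448·1.8989 + -0.012709·17.7912 = 0.4147  (Disney)
  w_3 = 0.337448·1.2834 + -0.012709·8.0608 = 0.3306  (Qualcomm)
  w_4 = 0.337448·1.0442 + -0.012709·14.5219 = 0.1678  (Exxon)
  w_5 = 0.337448·0.1482 + -0.012709·4.2184 = -0.0036  (Raytheon)
Σw_i=1.0000  μᵀw=0.1100
σ²=wᵀΣw=λ₁·μ_p+λ₂ = 0.337448·0.110 + -0.012709 = 0.024411 ≈ 0.0244


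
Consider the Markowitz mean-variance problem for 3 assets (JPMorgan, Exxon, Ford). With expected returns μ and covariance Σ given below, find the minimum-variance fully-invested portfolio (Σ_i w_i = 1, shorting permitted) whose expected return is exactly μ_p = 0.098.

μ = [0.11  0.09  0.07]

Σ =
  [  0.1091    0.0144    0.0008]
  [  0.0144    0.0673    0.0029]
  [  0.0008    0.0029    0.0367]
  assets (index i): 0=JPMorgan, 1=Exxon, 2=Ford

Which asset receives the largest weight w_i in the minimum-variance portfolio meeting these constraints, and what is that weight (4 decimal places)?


p=Σ⁻¹μ = [0.8529  1.0771  1.8037]
q=Σ⁻¹𝟙 = [7.3698  12.1561  26.1267]
a=μᵀp=0.317009  b=𝟙ᵀp=3.733606  c=𝟙ᵀq=45.652706  D=ac−b²=0.532489
λ₁=(c·0.098−b)/D = (45.652706·0.098−3.733606)/0.532489 = 1.390376
λ₂=(a−b·0.098)/D = (0.317009−3.733606·0.098)/0.532489 = -0.091804
w* = 1.390376·p + -0.091804·q:
  w_0 = 1.390376·0.8529 + -0.091804·7.3698 = 0.5092  (JPMorgan)
  w_1 = 1.390376·1.0771 + -0.091804·12.1561 = 0.3816  (Exxon)
  w_2 = 1.390376·1.8037 + -0.091804·26.1267 = 0.1092  (Ford)
Σw_i=1.0000  μᵀw=0.0980
σ²=wᵀΣw=λ₁·μ_p+λ₂ = 1.390376·0.098 + -0.091804 = 0.044453 ≈ 0.0445

JPMorgan (0.5092)


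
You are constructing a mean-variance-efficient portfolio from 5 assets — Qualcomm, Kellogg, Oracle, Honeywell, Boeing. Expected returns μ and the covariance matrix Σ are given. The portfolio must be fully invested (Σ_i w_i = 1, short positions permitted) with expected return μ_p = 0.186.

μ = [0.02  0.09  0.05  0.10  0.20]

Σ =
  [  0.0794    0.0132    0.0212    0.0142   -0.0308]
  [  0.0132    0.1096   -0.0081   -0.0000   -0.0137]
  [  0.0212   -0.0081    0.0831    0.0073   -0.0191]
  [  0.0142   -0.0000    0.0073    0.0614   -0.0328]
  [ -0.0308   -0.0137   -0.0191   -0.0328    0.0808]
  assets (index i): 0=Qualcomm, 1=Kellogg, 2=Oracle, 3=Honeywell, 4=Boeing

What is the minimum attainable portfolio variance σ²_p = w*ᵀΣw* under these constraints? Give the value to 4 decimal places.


p=Σ⁻¹μ = [0.8860  1.4306  1.3099  3.9146  4.9543]
q=Σ⁻¹𝟙 = [15.0146  12.9569  15.1182  30.3498  36.1905]
a=μᵀp=1.594285  b=𝟙ᵀp=12.495401  c=𝟙ᵀq=109.630037  D=ac−b²=18.646502
λ₁=(c·0.186−b)/D = (109.630037·0.186−12.495401)/18.646502 = 0.423446
λ₂=(a−b·0.186)/D = (1.594285−12.495401·0.186)/18.646502 = -0.039142
w* = 0.423446·p + -0.039142·q:
  w_0 = 0.423446·0.8860 + -0.039142·15.0146 = -0.2125  (Qualcomm)
  w_1 = 0.423446·1.4306 + -0.039142·12.9569 = 0.0986  (Kellogg)
  w_2 = 0.423446·1.3099 + -0.039142·15.1182 = -0.0371  (Oracle)
  w_3 = 0.423446·3.9146 + -0.039142·30.3498 = 0.4697  (Honeywell)
  w_4 = 0.423446·4.9543 + -0.039142·36.1905 = 0.6813  (Boeing)
Σw_i=1.0000  μᵀw=0.1860
σ²=wᵀΣw=λ₁·μ_p+λ₂ = 0.423446·0.186 + -0.039142 = 0.039619 ≈ 0.0396

0.0396


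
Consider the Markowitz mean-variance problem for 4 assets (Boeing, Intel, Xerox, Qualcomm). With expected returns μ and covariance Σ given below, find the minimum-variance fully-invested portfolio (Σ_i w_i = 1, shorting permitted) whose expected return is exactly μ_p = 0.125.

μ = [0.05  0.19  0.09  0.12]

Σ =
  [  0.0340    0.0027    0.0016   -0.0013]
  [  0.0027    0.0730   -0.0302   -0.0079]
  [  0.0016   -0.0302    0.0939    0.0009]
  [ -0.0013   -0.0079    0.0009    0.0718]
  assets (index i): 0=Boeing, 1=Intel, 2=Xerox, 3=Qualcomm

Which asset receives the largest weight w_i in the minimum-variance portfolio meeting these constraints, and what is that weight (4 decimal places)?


g=Σ⁻¹μ = [1.1614  3.6492  2.0925  2.0676]
h=Σ⁻¹𝟙 = [27.5434  21.4773  16.9289  16.5772]
a=μᵀg=1.187860  b=𝟙ᵀg=8.970731  c=𝟙ᵀh=82.526850  D=ac−b²=17.556351
λ₁=(c·0.125−b)/D = (82.526850·0.125−8.970731)/17.556351 = 0.076618
λ₂=(a−b·0.125)/D = (1.187860−8.970731·0.125)/17.556351 = 0.003789
w* = 0.076618·g + 0.003789·h:
  w_0 = 0.076618·1.1614 + 0.003789·27.5434 = 0.1933  (Boeing)
  w_1 = 0.076618·3.6492 + 0.003789·21.4773 = 0.3610  (Intel)
  w_2 = 0.076618·2.0925 + 0.003789·16.9289 = 0.2245  (Xerox)
  w_3 = 0.076618·2.0676 + 0.003789·16.5772 = 0.2212  (Qualcomm)
Σw_i=1.0000  μᵀw=0.1250
σ²=wᵀΣw=λ₁·μ_p+λ₂ = 0.076618·0.125 + 0.003789 = 0.013366 ≈ 0.0134

Intel (0.3610)


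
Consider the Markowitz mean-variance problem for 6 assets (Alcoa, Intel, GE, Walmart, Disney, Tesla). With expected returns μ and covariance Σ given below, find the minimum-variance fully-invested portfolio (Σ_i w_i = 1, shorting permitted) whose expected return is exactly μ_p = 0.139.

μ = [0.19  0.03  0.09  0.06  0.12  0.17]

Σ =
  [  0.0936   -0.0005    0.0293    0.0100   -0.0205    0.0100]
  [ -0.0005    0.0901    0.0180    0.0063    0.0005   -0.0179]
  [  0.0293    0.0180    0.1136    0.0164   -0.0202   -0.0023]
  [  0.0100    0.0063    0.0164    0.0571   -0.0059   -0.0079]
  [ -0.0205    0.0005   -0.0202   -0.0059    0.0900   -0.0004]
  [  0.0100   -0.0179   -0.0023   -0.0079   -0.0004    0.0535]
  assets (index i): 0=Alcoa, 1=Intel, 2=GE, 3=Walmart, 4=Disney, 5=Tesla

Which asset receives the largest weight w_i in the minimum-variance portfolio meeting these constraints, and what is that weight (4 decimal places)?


Tesla (0.3595)

x=Σ⁻¹μ = [1.8451  0.8234  0.4281  1.1725  1.9367  3.3142]
y=Σ⁻¹𝟙 = [7.8898  13.6785  5.2045  18.1409  15.2999  24.8103]
a=μᵀx=1.279972  b=𝟙ᵀx=9.519999  c=𝟙ᵀy=85.023756  D=ac−b²=18.197685
λ₁=(c·0.139−b)/D = (85.023756·0.139−9.519999)/18.197685 = 0.126296
λ₂=(a−b·0.139)/D = (1.279972−9.519999·0.139)/18.197685 = -0.002380
w* = 0.126296·x + -0.002380·y:
  w_0 = 0.126296·1.8451 + -0.002380·7.8898 = 0.2143  (Alcoa)
  w_1 = 0.126296·0.8234 + -0.002380·13.6785 = 0.0714  (Intel)
  w_2 = 0.126296·0.4281 + -0.002380·5.2045 = 0.0417  (GE)
  w_3 = 0.126296·1.1725 + -0.002380·18.1409 = 0.1049  (Walmart)
  w_4 = 0.126296·1.9367 + -0.002380·15.2999 = 0.2082  (Disney)
  w_5 = 0.126296·3.3142 + -0.002380·24.8103 = 0.3595  (Tesla)
Σw_i=1.0000  μᵀw=0.1390
σ²=wᵀΣw=λ₁·μ_p+λ₂ = 0.126296·0.139 + -0.002380 = 0.015175 ≈ 0.0152


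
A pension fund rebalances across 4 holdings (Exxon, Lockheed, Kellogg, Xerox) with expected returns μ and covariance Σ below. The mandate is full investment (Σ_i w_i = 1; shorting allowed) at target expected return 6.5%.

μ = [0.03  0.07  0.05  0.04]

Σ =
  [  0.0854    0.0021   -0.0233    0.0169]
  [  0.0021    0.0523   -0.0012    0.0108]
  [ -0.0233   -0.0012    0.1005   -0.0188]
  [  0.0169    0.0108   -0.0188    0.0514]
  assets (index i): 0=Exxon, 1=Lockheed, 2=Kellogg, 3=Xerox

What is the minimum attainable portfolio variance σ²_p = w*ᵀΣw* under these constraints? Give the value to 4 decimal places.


0.0347

u=Σ⁻¹μ = [0.3885  1.2025  0.7260  0.6634]
v=Σ⁻¹𝟙 = [12.1932  15.2417  16.3695  18.2309]
a=μᵀu=0.158667  b=𝟙ᵀu=2.980430  c=𝟙ᵀv=62.035366  D=ac−b²=0.960031
λ₁=(c·0.065−b)/D = (62.035366·0.065−2.980430)/0.960031 = 1.095661
λ₂=(a−b·0.065)/D = (0.158667−2.980430·0.065)/0.960031 = -0.036520
w* = 1.095661·u + -0.036520·v:
  w_0 = 1.095661·0.3885 + -0.036520·12.1932 = -0.0196  (Exxon)
  w_1 = 1.095661·1.2025 + -0.036520·15.2417 = 0.7609  (Lockheed)
  w_2 = 1.095661·0.7260 + -0.036520·16.3695 = 0.1977  (Kellogg)
  w_3 = 1.095661·0.6634 + -0.036520·18.2309 = 0.0610  (Xerox)
Σw_i=1.0000  μᵀw=0.0650
σ²=wᵀΣw=λ₁·μ_p+λ₂ = 1.095661·0.065 + -0.036520 = 0.034698 ≈ 0.0347


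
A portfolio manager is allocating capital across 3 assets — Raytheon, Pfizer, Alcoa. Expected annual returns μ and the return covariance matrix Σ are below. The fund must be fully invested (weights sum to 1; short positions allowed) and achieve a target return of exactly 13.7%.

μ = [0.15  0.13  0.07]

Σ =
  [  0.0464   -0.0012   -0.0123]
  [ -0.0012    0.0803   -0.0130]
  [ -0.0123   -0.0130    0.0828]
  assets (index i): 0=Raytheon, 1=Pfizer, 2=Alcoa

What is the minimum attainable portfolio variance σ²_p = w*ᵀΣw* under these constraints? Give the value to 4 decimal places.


0.0227

p=Σ⁻¹μ = [3.7356  1.9511  1.7067]
q=Σ⁻¹𝟙 = [26.8821  15.8599  18.5607]
a=μᵀp=0.933448  b=𝟙ᵀp=7.393347  c=𝟙ᵀq=61.302685  D=ac−b²=2.561273
λ₁=(c·0.137−b)/D = (61.302685·0.137−7.393347)/2.561273 = 0.392430
λ₂=(a−b·0.137)/D = (0.933448−7.393347·0.137)/2.561273 = -0.031016
w* = 0.392430·p + -0.031016·q:
  w_0 = 0.392430·3.7356 + -0.031016·26.8821 = 0.6322  (Raytheon)
  w_1 = 0.392430·1.9511 + -0.031016·15.8599 = 0.2737  (Pfizer)
  w_2 = 0.392430·1.7067 + -0.031016·18.5607 = 0.0941  (Alcoa)
Σw_i=1.0000  μᵀw=0.1370
σ²=wᵀΣw=λ₁·μ_p+λ₂ = 0.392430·0.137 + -0.031016 = 0.022747 ≈ 0.0227


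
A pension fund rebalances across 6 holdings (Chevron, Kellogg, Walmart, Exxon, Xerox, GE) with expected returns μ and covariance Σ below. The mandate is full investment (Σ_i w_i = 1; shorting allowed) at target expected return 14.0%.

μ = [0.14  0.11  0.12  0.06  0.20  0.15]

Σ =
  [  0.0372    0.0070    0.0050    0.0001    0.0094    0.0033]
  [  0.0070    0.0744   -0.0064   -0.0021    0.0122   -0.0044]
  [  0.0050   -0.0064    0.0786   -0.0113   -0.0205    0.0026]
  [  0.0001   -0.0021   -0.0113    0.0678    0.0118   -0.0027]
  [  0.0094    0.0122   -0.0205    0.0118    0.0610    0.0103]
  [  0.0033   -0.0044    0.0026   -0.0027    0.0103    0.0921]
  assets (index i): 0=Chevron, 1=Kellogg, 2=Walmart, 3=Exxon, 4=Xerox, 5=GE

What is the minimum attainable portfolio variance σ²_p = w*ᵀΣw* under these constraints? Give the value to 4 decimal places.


0.0125

u=Σ⁻¹μ = [2.3483  1.0388  2.3580  0.8075  3.1427  1.1998]
v=Σ⁻¹𝟙 = [18.1714  12.2458  17.8298  16.2885  12.4015  9.3790]
a=μᵀu=1.582948  b=𝟙ᵀu=10.895069  c=𝟙ᵀv=86.315979  D=ac−b²=17.931144
λ₁=(c·0.140−b)/D = (86.315979·0.140−10.895069)/17.931144 = 0.066319
λ₂=(a−b·0.140)/D = (1.582948−10.895069·0.140)/17.931144 = 0.003214
w* = 0.066319·u + 0.003214·v:
  w_0 = 0.066319·2.3483 + 0.003214·18.1714 = 0.2141  (Chevron)
  w_1 = 0.066319·1.0388 + 0.003214·12.2458 = 0.1083  (Kellogg)
  w_2 = 0.066319·2.3580 + 0.003214·17.8298 = 0.2137  (Walmart)
  w_3 = 0.066319·0.8075 + 0.003214·16.2885 = 0.1059  (Exxon)
  w_4 = 0.066319·3.1427 + 0.003214·12.4015 = 0.2483  (Xerox)
  w_5 = 0.066319·1.1998 + 0.003214·9.3790 = 0.1097  (GE)
Σw_i=1.0000  μᵀw=0.1400
σ²=wᵀΣw=λ₁·μ_p+λ₂ = 0.066319·0.140 + 0.003214 = 0.012499 ≈ 0.0125
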